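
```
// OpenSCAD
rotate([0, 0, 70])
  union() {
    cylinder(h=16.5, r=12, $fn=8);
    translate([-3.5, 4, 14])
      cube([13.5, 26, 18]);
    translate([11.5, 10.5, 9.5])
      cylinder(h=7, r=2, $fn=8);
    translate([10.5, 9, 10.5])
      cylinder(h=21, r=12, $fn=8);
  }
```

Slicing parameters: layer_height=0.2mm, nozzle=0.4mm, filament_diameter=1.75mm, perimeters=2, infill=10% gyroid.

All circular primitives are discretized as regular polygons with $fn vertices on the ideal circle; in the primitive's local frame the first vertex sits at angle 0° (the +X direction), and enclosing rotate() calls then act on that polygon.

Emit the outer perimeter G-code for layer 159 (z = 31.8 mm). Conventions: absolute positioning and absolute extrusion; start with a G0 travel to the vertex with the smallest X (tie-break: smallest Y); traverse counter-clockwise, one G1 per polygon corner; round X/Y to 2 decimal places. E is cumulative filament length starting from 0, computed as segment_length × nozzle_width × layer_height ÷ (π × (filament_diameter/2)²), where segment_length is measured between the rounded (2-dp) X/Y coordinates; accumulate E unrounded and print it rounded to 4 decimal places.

G0 X-29.39 Y6.97 Z31.80
G1 X-4.96 Y-1.92 E0.8647
G1 X-0.34 Y10.77 E1.3138
G1 X-24.77 Y19.66 E2.1785
G1 X-29.39 Y6.97 E2.6277

At z = 31.8 mm: the cylinder is not intersected at this z (z outside [0, 16.5]); the 13.5×26 cube at (-3.5, 4) contributes its full rectangle; the cylinder at (11.5, 10.5) is absent (z outside [9.5, 16.5]); the cylinder at (10.5, 9) does not reach this height (z outside [10.5, 31.5]); Combining (union): only the 13.5×26 cube at (-3.5, 4) is present, so the union is just that shape — 1 connected region; (rotated 70° about Z; rotation is an isometry so areas/perimeters/island counts are preserved). The outline is a single polygon with 4 vertices. Extrusion per mm of travel: 0.4 × 0.2 / (π × 0.875²) = 0.033260. Accumulating E over each segment gives final E = 2.6277.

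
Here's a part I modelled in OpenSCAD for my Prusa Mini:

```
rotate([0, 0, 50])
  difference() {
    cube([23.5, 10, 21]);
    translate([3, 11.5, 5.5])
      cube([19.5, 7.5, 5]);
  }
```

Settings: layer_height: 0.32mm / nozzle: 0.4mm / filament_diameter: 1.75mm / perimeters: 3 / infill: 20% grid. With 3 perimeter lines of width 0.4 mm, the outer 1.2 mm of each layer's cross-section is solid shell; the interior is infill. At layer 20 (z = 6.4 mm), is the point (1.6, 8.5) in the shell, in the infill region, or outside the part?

infill

At z = 6.4 mm: the cube (footprint 23.5×10) is included at this height; the cube at (3, 11.5) (footprint 19.5×7.5) is included at this height; Subtracting the remaining from the first: starting from the 23.5×10 cube, the 19.5×7.5 cube at (3, 11.5) misses the remaining region (no effect) — 1 connected region; (rotated 50° about Z; rotation is an isometry so areas/perimeters/island counts are preserved). Overall, the cross-section is a single solid region. Undo the 50° rotation: the query point maps to (7.540, 4.238) in the un-rotated model frame. The nearest boundary edge runs (23.50, 0.00)→(0.00, 0.00); distance from the point to it = 4.24 mm. The point is inside the cross-section and 4.24 mm from the nearest boundary — more than the 1.2 mm shell width (3 × 0.4), so it's in the infill interior.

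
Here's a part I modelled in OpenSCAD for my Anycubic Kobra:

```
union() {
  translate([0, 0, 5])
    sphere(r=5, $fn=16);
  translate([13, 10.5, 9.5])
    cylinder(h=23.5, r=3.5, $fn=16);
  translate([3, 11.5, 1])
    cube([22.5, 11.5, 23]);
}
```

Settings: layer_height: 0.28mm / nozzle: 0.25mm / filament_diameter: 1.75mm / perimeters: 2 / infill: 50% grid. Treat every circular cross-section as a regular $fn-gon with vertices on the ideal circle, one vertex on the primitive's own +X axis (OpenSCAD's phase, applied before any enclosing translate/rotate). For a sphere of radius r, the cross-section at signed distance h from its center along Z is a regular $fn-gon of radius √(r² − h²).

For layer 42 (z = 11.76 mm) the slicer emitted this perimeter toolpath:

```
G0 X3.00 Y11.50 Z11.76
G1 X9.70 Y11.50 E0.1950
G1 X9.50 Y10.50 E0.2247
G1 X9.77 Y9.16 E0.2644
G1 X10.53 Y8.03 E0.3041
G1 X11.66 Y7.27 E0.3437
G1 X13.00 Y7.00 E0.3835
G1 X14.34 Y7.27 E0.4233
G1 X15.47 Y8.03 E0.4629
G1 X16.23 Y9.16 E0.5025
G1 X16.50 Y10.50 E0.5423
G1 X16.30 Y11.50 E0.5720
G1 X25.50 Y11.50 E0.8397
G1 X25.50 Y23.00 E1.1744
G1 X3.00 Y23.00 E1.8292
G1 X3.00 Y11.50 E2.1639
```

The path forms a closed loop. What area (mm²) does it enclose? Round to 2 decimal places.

Apply the shoelace formula to the sequence of (X, Y) vertices; enclosed area = 284.27 mm².

284.27 mm²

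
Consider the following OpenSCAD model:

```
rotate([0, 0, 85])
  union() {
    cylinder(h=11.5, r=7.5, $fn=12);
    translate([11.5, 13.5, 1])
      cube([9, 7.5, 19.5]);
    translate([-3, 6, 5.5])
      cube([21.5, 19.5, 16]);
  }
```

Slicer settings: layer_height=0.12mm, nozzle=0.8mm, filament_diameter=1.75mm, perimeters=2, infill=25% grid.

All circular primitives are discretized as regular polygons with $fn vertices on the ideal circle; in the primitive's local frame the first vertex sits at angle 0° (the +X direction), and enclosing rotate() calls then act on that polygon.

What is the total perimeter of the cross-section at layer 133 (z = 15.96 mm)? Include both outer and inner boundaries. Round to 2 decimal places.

86.00 mm

At z = 15.96 mm: the cylinder is absent (z outside [0, 11.5]); the cube at (11.5, 13.5) is present — its section is the full 9×7.5 rectangle (perimeter 33.00 mm); the cube at (-3, 6) is present — its section is the full 21.5×19.5 rectangle (perimeter 82.00 mm); Merging all regions: the regions partially overlap (shared area 52.50 mm²), so the edge portions inside another operand are dropped and the merged outline is re-measured after clipping — boundary = 86.00 mm; (whole slice rotated 85° about Z — lengths, areas and connectivity unchanged). Overall, the cross-section is a single solid region. Total boundary length (outer) = 86.00 mm.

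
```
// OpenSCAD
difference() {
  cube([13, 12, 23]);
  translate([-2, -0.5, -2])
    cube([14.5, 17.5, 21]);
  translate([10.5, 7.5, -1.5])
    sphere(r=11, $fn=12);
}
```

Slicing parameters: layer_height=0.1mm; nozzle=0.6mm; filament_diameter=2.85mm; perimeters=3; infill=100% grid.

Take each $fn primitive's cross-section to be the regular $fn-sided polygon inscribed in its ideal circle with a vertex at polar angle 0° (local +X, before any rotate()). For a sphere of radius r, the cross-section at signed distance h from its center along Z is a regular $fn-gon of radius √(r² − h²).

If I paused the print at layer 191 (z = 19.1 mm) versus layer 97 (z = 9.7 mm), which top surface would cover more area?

layer 191 (z = 19.1 mm)

Layer 191 (z = 19.1): the 13×12 cube contributes its full rectangle (area 156.00 mm²); the cube at (-2, -0.5) is not intersected at this z (z outside [-2, 19]); the sphere at (10.5, 7.5) is not intersected at this z (|z−center|=20.600 > r=11); Subtracting the remaining from the first: none of the subtracted shapes is present at this height, so the 13×12 cube is unchanged — area = 156.00 mm². So its area = 156.00 mm². Layer 97 (z = 9.7): the cube (footprint 13×12) is included at this height (area 156.00 mm²); the cube at (-2, -0.5) (footprint 14.5×17.5) is included at this height (area 253.75 mm²); the sphere at (10.5, 7.5) is not intersected at this z (|z−center|=11.200 > r=11); Taking the first minus the rest: starting from the 13×12 cube (156.00 mm²), the 14.5×17.5 cube at (-2, -0.5) partially overlaps it — only the 150.00 mm² overlap (of its 253.75 mm²) is removed, clipping the outline — area = 6.00 mm². So its area = 6.00 mm². Layer 191 is larger (156.00 vs 6.00 mm²).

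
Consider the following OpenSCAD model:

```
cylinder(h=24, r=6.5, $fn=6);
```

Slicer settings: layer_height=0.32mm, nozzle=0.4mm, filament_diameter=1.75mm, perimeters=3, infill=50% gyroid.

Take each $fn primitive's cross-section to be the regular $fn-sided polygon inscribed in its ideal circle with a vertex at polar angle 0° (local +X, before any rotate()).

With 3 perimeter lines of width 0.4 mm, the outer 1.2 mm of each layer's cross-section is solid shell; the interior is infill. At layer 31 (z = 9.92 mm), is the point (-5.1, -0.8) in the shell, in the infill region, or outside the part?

shell

At z = 9.92 mm: the r=6.5 cylinder gives a regular 6-gon of circumradius 6.5 (constant along its height). Overall, the cross-section is a single solid region. The nearest boundary edge runs (-6.50, 0.00)→(-3.25, -5.63); distance from the point to it = 0.81 mm. The point is inside the cross-section, 0.81 mm from the nearest boundary — within the 1.2 mm shell band (3 × 0.4).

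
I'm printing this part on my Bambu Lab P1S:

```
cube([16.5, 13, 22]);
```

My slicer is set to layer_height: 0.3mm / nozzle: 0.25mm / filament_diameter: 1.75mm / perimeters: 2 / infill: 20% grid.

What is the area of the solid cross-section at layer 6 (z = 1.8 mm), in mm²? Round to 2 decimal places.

At z = 1.8 mm: the cube is present — its section is the full 16.5×13 rectangle (area 214.50 mm²). Overall, the cross-section is a single solid region. Net area = 214.50 mm².

214.50 mm²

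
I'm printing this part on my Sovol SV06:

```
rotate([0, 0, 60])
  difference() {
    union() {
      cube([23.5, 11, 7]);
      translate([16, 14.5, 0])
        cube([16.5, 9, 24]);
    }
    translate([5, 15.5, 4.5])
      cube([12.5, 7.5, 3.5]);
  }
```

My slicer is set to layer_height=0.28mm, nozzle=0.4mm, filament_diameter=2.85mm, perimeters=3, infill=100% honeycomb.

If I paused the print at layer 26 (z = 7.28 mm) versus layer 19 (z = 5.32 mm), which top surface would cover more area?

layer 19 (z = 5.32 mm)

Layer 26 (z = 7.28): the cube does not reach this height (z outside [0, 7]); the 16.5×9 cube at (16, 14.5) contributes its full rectangle (area 148.50 mm²); Combining (union): only the 16.5×9 cube at (16, 14.5) is present, so the union is just that shape — area = 148.50 mm²; the cube at (5, 15.5) (footprint 12.5×7.5) is included at this height (area 93.75 mm²); Taking the first minus the rest: starting from the result so far (148.50 mm²), the 12.5×7.5 cube at (5, 15.5) partially overlaps it — only the 11.25 mm² overlap (of its 93.75 mm²) is removed, clipping the outline — area = 137.25 mm²; (rotated 60° about Z; rotation is an isometry so areas/perimeters/island counts are preserved). So its area = 137.25 mm². Layer 19 (z = 5.32): the cube is present — its section is the full 23.5×11 rectangle (area 258.50 mm²); the 16.5×9 cube at (16, 14.5) contributes its full rectangle (area 148.50 mm²); Combining (union): the 2 present regions are separate (no shared area or edge), so areas and boundary lengths simply add and each stays a separate island — area = 407.00 mm²; the cube at (5, 15.5) (footprint 12.5×7.5) is included at this height (area 93.75 mm²); Subtracting the remaining from the first: starting from that combined region (407.00 mm²), the 12.5×7.5 cube at (5, 15.5) partially overlaps it — only the 11.25 mm² overlap (of its 93.75 mm²) is removed, clipping the outline — area = 395.75 mm²; (whole slice rotated 60° about Z — lengths, areas and connectivity unchanged). So its area = 395.75 mm². Layer 19 is larger (395.75 vs 137.25 mm²).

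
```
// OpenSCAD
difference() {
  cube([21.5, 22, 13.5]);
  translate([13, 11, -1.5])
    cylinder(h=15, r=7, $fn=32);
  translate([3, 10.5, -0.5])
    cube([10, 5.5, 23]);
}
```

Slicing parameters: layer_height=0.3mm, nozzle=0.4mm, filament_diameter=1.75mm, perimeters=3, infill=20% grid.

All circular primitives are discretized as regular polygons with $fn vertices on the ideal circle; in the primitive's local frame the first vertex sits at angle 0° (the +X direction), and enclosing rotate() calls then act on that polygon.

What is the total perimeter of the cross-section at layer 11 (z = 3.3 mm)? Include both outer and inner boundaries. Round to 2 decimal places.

138.50 mm

At z = 3.3 mm: the 21.5×22 cube contributes its full rectangle (perimeter 87.00 mm); the cylinder at (13, 11): section is a regular 32-gon, circumradius r=7 (perimeter = 2·32·7.000·sin(180°/32) = 43.91 mm); the cube at (3, 10.5) is present — its section is the full 10×5.5 rectangle (perimeter 31.00 mm); Taking the first minus the rest: starting from the 21.5×22 cube, the r=7 cylinder at (13, 11) lies wholly inside it (removes its full 152.95 mm² and its 43.91 mm outline becomes a hole wall); the 10×5.5 cube at (3, 10.5) partially overlaps it — only the 19.90 mm² overlap (of its 55.00 mm²) is removed, clipping the outline — boundary (outer + 1 inner loop) = 138.50 mm. Overall, the cross-section is one region with 1 hole. Total boundary length (outer + inner) = 138.50 mm.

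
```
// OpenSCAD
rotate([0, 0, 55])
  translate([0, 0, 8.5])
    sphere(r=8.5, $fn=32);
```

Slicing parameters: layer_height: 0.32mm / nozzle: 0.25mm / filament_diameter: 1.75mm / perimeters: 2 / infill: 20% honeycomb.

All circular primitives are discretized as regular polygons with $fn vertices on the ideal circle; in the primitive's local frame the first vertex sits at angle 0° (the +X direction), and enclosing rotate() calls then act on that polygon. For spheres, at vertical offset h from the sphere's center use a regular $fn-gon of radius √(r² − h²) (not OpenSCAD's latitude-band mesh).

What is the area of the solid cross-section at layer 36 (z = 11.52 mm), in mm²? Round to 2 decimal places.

197.06 mm²

At z = 11.52 mm: the r=8.5 sphere slices to a regular 32-gon of circumradius 7.945 (√(r²−h²) with h=3.02 from center) (area = (32/2)·7.945²·sin(360°/32) = 197.06 mm²); (whole slice rotated 55° about Z — lengths, areas and connectivity unchanged). Overall, the cross-section is a single solid region. Net area = 197.06 mm².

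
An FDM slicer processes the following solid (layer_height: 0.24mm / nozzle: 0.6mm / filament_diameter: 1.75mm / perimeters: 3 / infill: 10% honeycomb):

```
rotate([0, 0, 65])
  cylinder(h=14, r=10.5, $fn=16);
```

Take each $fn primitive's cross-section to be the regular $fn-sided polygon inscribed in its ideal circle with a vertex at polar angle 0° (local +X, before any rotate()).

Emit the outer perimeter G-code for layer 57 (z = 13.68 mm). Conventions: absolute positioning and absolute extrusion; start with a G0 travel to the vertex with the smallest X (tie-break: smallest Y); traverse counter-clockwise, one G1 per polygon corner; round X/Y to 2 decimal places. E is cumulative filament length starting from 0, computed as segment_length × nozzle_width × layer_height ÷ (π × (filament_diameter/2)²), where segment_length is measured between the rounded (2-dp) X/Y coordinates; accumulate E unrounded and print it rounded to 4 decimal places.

G0 X-10.49 Y0.46 Z13.68
G1 X-9.87 Y-3.59 E0.2453
G1 X-7.74 Y-7.09 E0.4906
G1 X-4.44 Y-9.52 E0.7359
G1 X-0.46 Y-10.49 E0.9812
G1 X3.59 Y-9.87 E1.2265
G1 X7.09 Y-7.74 E1.4718
G1 X9.52 Y-4.44 E1.7171
G1 X10.49 Y-0.46 E1.9624
G1 X9.87 Y3.59 E2.2077
G1 X7.74 Y7.09 E2.4529
G1 X4.44 Y9.52 E2.6983
G1 X0.46 Y10.49 E2.9435
G1 X-3.59 Y9.87 E3.1888
G1 X-7.09 Y7.74 E3.4341
G1 X-9.52 Y4.44 E3.6795
G1 X-10.49 Y0.46 E3.9247

At z = 13.68 mm: the r=10.5 cylinder gives a regular 16-gon of circumradius 10.5 (constant along its height); (whole slice rotated 65° about Z — lengths, areas and connectivity unchanged). The outline is a single polygon with 16 vertices. Extrusion per mm of travel: 0.6 × 0.24 / (π × 0.875²) = 0.059868. Accumulating E over each segment gives final E = 3.9247.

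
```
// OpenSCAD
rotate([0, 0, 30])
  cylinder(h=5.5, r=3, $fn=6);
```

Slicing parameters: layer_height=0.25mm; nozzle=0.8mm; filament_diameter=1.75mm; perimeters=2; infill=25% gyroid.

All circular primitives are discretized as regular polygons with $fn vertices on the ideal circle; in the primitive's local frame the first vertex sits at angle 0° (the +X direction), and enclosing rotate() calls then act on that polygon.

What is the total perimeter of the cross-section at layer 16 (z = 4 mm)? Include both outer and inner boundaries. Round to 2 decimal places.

18.00 mm

At z = 4 mm: the cylinder: section is a regular 6-gon, circumradius r=3 (perimeter = 2·6·3.000·sin(180°/6) = 18.00 mm); (whole slice rotated 30° about Z — lengths, areas and connectivity unchanged). Overall, the cross-section is a single solid region. Total boundary length (outer) = 18.00 mm.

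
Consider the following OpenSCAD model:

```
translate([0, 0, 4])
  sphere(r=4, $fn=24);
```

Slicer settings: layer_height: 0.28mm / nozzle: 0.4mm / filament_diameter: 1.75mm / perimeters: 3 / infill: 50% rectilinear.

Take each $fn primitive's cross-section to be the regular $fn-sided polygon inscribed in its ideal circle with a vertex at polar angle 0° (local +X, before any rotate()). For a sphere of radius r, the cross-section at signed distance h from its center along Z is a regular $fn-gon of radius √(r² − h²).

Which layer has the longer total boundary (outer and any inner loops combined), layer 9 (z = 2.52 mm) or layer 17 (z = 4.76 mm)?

layer 17 (z = 4.76 mm)

Layer 9 (z = 2.52): the r=4 sphere contributes a regular 24-gon of circumradius √(4²−1.48²) = 3.716 (perimeter = 2·24·3.716·sin(180°/24) = 23.28 mm). So its perimeter = 23.28 mm. Layer 17 (z = 4.76): the r=4 sphere contributes a regular 24-gon of circumradius √(4²−0.76²) = 3.927 (perimeter = 2·24·3.927·sin(180°/24) = 24.60 mm). So its perimeter = 24.60 mm. Layer 17 is larger (24.60 vs 23.28 mm).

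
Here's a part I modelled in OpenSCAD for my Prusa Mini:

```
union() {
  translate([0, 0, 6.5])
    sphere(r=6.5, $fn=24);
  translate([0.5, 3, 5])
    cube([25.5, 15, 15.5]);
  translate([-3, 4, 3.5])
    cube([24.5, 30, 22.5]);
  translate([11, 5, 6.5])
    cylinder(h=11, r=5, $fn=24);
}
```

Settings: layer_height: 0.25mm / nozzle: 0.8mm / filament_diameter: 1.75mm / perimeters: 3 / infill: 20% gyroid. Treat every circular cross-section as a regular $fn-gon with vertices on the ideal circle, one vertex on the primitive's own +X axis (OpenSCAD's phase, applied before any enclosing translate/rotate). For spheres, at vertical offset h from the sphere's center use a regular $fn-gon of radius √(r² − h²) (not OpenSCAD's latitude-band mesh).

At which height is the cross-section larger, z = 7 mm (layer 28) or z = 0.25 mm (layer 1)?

Layer 28 (z = 7): the r=6.5 sphere slices to a regular 24-gon of circumradius 6.481 (√(r²−h²) with h=0.5 from center) (area = (24/2)·6.481²·sin(360°/24) = 130.44 mm²); the cube at (0.5, 3) is present — its section is the full 25.5×15 rectangle (area 382.50 mm²); the 24.5×30 cube at (-3, 4) contributes its full rectangle (area 735.00 mm²); the r=5 cylinder at (11, 5) gives a regular 24-gon of circumradius 5 (constant along its height) (area = (24/2)·5.000²·sin(360°/24) = 77.65 mm²); Taking the union: the regions partially overlap — summed areas 1325.59 mm² minus the doubly-counted overlap 372.27 mm² gives 953.32 mm² — area = 953.32 mm². So its area = 953.32 mm². Layer 1 (z = 0.25): the r=6.5 sphere contributes a regular 24-gon of circumradius √(6.5²−6.25²) = 1.785 (area = (24/2)·1.785²·sin(360°/24) = 9.90 mm²); the cube at (0.5, 3) does not reach this height (z outside [5, 20.5]); the cube at (-3, 4) is absent (z outside [3.5, 26]); the cylinder at (11, 5) is not intersected at this z (z outside [6.5, 17.5]); Merging all regions: only the r=6.5 sphere is present, so the union is just that shape — area = 9.90 mm². So its area = 9.90 mm². Layer 28 is larger (953.32 vs 9.90 mm²).

layer 28 (z = 7 mm)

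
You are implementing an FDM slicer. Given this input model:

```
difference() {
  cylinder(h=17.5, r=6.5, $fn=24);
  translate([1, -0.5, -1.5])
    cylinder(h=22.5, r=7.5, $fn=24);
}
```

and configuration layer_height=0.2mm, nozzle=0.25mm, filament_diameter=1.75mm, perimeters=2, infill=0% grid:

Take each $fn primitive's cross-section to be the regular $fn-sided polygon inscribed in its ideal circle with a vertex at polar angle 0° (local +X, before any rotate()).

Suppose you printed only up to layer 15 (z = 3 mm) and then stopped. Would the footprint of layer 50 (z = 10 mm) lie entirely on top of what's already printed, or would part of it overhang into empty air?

Compare the two slices. At z = 3: the r=6.5 cylinder gives a regular 24-gon of circumradius 6.5 (constant along its height) (area = (24/2)·6.500²·sin(360°/24) = 131.22 mm²); the r=7.5 cylinder at (1, -0.5) gives a regular 24-gon of circumradius 7.5 (constant along its height) (area = (24/2)·7.500²·sin(360°/24) = 174.70 mm²); Taking the first minus the rest: starting from the r=6.5 cylinder (131.22 mm²), the r=7.5 cylinder at (1, -0.5) partially overlaps it — only the 130.67 mm² overlap (of its 174.70 mm²) is removed, clipping the outline — area = 0.55 mm². At z = 10: the r=6.5 cylinder gives a regular 24-gon of circumradius 6.5 (constant along its height) (area = (24/2)·6.500²·sin(360°/24) = 131.22 mm²); the r=7.5 cylinder at (1, -0.5) gives a regular 24-gon of circumradius 7.5 (constant along its height) (area = (24/2)·7.500²·sin(360°/24) = 174.70 mm²); Subtracting the remaining from the first: starting from the r=6.5 cylinder (131.22 mm²), the r=7.5 cylinder at (1, -0.5) partially overlaps it — only the 130.67 mm² overlap (of its 174.70 mm²) is removed, clipping the outline — area = 0.55 mm². Checking containment: the cross-section at z = 10 is a subset of the cross-section at z = 3.

entirely on top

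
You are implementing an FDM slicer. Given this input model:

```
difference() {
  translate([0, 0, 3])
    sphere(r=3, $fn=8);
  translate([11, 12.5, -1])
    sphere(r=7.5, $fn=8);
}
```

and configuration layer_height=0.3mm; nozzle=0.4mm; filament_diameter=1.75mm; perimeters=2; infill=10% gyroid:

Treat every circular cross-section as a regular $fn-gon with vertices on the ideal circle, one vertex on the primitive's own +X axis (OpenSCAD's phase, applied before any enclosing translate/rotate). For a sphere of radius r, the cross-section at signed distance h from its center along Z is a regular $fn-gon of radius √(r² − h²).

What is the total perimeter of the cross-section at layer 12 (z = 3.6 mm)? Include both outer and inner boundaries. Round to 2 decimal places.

At z = 3.6 mm: the r=3 sphere contributes a regular 8-gon of circumradius √(3²−0.6²) = 2.939 (perimeter = 2·8·2.939·sin(180°/8) = 18.00 mm); the r=7.5 sphere at (11, 12.5) contributes a regular 8-gon of circumradius √(7.5²−4.6²) = 5.924 (perimeter = 2·8·5.924·sin(180°/8) = 36.27 mm); Subtracting the remaining from the first: starting from the r=3 sphere, the r=7.5 sphere at (11, 12.5) misses the remaining region (no effect) — boundary = 18.00 mm. Overall, the cross-section is a single solid region. Total boundary length (outer) = 18.00 mm.

18.00 mm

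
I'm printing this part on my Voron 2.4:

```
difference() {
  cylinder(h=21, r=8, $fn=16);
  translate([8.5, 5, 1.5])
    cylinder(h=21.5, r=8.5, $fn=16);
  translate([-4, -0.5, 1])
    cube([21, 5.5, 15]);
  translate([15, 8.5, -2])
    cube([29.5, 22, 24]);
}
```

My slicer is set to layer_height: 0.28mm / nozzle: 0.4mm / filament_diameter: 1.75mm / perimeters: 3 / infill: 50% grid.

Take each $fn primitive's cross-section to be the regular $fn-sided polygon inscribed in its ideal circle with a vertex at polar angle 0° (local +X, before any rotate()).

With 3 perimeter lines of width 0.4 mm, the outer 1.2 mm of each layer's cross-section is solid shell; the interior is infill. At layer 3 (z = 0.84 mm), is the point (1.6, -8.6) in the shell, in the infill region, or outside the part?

At z = 0.84 mm: the cylinder: section is a regular 16-gon, circumradius r=8; the cylinder at (8.5, 5) is not intersected at this z (z outside [1.5, 23]); the cube at (-4, -0.5) is not intersected at this z (z outside [1, 16]); the cube at (15, 8.5) (footprint 29.5×22) is included at this height; Subtracting the remaining from the first: starting from the r=8 cylinder, the 29.5×22 cube at (15, 8.5) misses the remaining region (no effect) — 1 connected region. Overall, the cross-section is a single solid region. The nearest boundary edge runs (3.06, -7.39)→(-0.00, -8.00); distance from the point to it = 0.90 mm. The point is not inside any of the regions above, so it lies outside the cross-section (0.90 mm from the nearest boundary).

outside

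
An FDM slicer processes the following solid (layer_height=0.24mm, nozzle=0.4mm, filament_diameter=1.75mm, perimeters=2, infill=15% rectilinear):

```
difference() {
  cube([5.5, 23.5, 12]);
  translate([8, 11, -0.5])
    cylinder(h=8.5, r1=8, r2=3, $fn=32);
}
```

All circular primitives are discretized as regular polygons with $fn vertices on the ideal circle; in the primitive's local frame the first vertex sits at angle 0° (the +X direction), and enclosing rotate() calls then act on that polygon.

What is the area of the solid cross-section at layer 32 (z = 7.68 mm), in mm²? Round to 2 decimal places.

At z = 7.68 mm: the 5.5×23.5 cube contributes its full rectangle (area 129.25 mm²); the cone at (8, 11): at t=0.962 of its height the radius interpolates to r₁+(r₂−r₁)t = 3.188, giving a regular 32-gon of that circumradius (area = (32/2)·3.188²·sin(360°/32) = 31.73 mm²); After the difference (first − rest): starting from the 5.5×23.5 cube (129.25 mm²), the cone at (8, 11) partially overlaps it — only the 1.82 mm² overlap (of its 31.73 mm²) is removed, clipping the outline — area = 127.43 mm². Overall, the cross-section is a single solid region. Net area = 127.43 mm².

127.43 mm²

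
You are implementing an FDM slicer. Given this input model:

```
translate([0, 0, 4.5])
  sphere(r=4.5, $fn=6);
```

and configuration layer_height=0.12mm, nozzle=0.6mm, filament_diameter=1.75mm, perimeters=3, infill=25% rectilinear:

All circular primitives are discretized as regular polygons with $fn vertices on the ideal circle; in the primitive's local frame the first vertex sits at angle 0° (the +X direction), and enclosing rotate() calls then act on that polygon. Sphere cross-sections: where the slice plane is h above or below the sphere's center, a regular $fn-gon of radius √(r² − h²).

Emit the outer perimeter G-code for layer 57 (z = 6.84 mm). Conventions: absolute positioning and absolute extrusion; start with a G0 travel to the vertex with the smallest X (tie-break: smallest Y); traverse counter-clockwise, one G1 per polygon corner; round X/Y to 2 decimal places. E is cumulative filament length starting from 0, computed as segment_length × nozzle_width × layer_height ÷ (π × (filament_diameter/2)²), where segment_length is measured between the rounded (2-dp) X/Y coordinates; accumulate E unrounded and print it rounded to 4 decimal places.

At z = 6.84 mm: the sphere: section is a regular 6-gon, circumradius = √(r²−h²) = √(4.5²−2.34²) = 3.844. The outline is a single polygon with 6 vertices. Extrusion per mm of travel: 0.6 × 0.12 / (π × 0.875²) = 0.029934. Accumulating E over each segment gives final E = 0.6901.

G0 X-3.84 Y0.00 Z6.84
G1 X-1.92 Y-3.33 E0.1151
G1 X1.92 Y-3.33 E0.2300
G1 X3.84 Y0.00 E0.3451
G1 X1.92 Y3.33 E0.4601
G1 X-1.92 Y3.33 E0.5751
G1 X-3.84 Y0.00 E0.6901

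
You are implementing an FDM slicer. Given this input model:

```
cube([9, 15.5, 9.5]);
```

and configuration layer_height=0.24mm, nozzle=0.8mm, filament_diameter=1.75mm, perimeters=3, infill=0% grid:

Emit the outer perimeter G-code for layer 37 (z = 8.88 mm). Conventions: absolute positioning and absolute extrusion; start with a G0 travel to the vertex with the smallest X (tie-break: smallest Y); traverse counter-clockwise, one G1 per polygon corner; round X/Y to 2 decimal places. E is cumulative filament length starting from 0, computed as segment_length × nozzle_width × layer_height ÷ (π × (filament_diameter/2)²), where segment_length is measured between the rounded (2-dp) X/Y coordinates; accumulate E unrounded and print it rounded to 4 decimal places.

G0 X0.00 Y0.00 Z8.88
G1 X9.00 Y0.00 E0.7184
G1 X9.00 Y15.50 E1.9557
G1 X0.00 Y15.50 E2.6741
G1 X0.00 Y0.00 E3.9114

At z = 8.88 mm: the cube is present — its section is the full 9×15.5 rectangle. The outline is a single polygon with 4 vertices. Extrusion per mm of travel: 0.8 × 0.24 / (π × 0.875²) = 0.079824. Accumulating E over each segment gives final E = 3.9114.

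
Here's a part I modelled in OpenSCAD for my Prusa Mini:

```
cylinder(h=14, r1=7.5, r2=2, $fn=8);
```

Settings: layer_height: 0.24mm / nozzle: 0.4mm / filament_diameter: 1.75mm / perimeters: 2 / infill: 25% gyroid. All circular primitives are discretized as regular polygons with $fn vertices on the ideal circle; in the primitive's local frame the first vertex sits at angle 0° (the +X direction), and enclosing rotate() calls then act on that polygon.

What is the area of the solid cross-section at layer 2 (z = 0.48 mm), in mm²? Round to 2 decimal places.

151.20 mm²

At z = 0.48 mm: the cone (r1=7.5→r2=2) has section circumradius 7.311 here — a regular 8-gon (area = (8/2)·7.311²·sin(360°/8) = 151.20 mm²). Overall, the cross-section is a single solid region. Net area = 151.20 mm².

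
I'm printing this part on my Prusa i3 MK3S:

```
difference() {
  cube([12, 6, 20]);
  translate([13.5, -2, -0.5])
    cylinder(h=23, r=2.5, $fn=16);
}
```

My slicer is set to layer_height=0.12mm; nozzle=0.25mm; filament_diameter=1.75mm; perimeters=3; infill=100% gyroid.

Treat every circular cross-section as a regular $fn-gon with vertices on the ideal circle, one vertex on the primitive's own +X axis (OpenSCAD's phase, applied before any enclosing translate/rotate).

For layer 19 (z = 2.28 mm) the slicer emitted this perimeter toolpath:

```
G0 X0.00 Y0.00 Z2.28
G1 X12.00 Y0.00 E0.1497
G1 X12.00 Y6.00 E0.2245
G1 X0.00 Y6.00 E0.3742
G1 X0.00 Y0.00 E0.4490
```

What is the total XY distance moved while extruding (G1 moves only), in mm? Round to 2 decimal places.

36.00 mm

Sum the Euclidean lengths of each G1 segment: total = 36.00 mm.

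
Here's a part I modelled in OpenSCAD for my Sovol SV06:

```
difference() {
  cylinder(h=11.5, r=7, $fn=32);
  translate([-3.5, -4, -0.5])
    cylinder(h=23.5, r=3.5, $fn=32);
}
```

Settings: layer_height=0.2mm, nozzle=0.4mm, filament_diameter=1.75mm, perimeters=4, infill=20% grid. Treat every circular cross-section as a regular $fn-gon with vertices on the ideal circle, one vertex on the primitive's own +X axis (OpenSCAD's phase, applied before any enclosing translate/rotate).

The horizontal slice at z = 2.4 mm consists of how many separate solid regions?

1

At z = 2.4 mm: the r=7 cylinder contributes a regular 32-gon of circumradius 7; the r=3.5 cylinder at (-3.5, -4) gives a regular 32-gon of circumradius 3.5 (constant along its height); Subtracting the remaining from the first: starting from the r=7 cylinder, the r=3.5 cylinder at (-3.5, -4) partially overlaps it — only the 28.57 mm² overlap (of its 38.24 mm²) is removed, clipping the outline — 1 connected region. The result has 1 disconnected region.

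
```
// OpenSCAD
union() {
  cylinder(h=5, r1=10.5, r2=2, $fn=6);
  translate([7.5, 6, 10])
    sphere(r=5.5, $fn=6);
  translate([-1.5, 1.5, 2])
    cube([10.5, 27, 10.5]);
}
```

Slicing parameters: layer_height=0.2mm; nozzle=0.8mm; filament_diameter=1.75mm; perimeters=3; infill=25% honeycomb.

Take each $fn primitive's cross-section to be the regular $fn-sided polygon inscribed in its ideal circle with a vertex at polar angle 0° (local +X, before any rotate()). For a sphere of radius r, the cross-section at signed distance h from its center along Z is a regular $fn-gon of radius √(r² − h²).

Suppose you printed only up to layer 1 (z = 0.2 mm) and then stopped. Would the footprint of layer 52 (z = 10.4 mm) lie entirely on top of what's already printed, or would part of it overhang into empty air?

part overhangs

Compare the two slices. At z = 0.2: the cone (r1=10.5→r2=2) has section circumradius 10.160 here — a regular 6-gon (area = (6/2)·10.160²·sin(360°/6) = 268.19 mm²); the sphere at (7.5, 6) is absent (|z−center|=9.800 > r=5.5); the cube at (-1.5, 1.5) is not intersected at this z (z outside [2, 12.5]); Taking the union: only the cone is present, so the union is just that shape — area = 268.19 mm². At z = 10.4: the cone is absent (z outside [0, 5]); the sphere at (7.5, 6): section is a regular 6-gon, circumradius = √(r²−h²) = √(5.5²−0.4²) = 5.485 (area = (6/2)·5.485²·sin(360°/6) = 78.18 mm²); the 10.5×27 cube at (-1.5, 1.5) contributes its full rectangle (area 283.50 mm²); Merging all regions: the regions partially overlap — summed areas 361.68 mm² minus the doubly-counted overlap 52.26 mm² gives 309.42 mm² — area = 309.42 mm². Checking containment: at z = 10.4 the cross-section extends beyond the z = 0.2 cross-section by about 244.84 mm².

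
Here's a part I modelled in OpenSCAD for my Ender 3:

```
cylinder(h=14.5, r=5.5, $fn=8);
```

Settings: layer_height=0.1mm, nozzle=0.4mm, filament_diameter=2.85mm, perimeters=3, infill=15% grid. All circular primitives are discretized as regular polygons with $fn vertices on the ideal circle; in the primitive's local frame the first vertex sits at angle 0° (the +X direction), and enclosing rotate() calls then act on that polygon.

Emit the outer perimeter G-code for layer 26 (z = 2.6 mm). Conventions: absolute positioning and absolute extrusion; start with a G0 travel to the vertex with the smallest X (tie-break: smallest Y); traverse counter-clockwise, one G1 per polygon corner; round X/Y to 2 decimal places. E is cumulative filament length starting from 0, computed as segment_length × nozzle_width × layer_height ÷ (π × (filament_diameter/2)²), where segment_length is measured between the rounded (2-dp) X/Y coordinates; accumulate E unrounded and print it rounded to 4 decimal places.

At z = 2.6 mm: the r=5.5 cylinder gives a regular 8-gon of circumradius 5.5 (constant along its height). The outline is a single polygon with 8 vertices. Extrusion per mm of travel: 0.4 × 0.1 / (π × 1.425²) = 0.006270. Accumulating E over each segment gives final E = 0.2112.

G0 X-5.50 Y0.00 Z2.60
G1 X-3.89 Y-3.89 E0.0264
G1 X0.00 Y-5.50 E0.0528
G1 X3.89 Y-3.89 E0.0792
G1 X5.50 Y0.00 E0.1056
G1 X3.89 Y3.89 E0.1320
G1 X0.00 Y5.50 E0.1584
G1 X-3.89 Y3.89 E0.1848
G1 X-5.50 Y0.00 E0.2112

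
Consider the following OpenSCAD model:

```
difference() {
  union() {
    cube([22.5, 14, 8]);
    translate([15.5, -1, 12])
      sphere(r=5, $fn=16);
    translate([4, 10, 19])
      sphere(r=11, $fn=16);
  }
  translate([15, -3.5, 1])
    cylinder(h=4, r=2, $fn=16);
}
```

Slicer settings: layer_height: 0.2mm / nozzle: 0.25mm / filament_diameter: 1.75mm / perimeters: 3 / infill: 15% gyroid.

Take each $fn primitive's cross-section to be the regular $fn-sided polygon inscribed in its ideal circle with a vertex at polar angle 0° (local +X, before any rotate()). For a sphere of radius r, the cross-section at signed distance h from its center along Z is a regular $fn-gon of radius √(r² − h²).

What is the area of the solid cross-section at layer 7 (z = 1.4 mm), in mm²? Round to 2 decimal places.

315.00 mm²

At z = 1.4 mm: the 22.5×14 cube contributes its full rectangle (area 315.00 mm²); the sphere at (15.5, -1) is absent (|z−center|=10.600 > r=5); the sphere at (4, 10) is absent (|z−center|=17.600 > r=11); Merging all regions: only the 22.5×14 cube is present, so the union is just that shape — area = 315.00 mm²; the r=2 cylinder at (15, -3.5) gives a regular 16-gon of circumradius 2 (constant along its height) (area = (16/2)·2.000²·sin(360°/16) = 12.25 mm²); After the difference (first − rest): starting from that combined region (315.00 mm²), the r=2 cylinder at (15, -3.5) misses the remaining region (no effect) — area = 315.00 mm². Overall, the cross-section is a single solid region. Net area = 315.00 mm².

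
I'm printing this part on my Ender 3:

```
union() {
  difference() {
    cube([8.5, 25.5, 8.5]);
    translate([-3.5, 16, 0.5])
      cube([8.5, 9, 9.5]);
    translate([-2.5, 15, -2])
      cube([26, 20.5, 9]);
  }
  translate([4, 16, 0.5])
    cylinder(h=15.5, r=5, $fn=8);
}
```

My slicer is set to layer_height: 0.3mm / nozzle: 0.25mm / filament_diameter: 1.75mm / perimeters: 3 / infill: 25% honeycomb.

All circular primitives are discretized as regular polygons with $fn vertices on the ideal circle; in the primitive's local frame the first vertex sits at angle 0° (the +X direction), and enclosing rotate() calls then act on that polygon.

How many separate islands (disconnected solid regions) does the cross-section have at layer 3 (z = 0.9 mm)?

1

At z = 0.9 mm: the 8.5×25.5 cube contributes its full rectangle; the 8.5×9 cube at (-3.5, 16) contributes its full rectangle; the 26×20.5 cube at (-2.5, 15) contributes its full rectangle; After the difference (first − rest): starting from the 8.5×25.5 cube, the 8.5×9 cube at (-3.5, 16) partially overlaps it — only the 45.00 mm² overlap (of its 76.50 mm²) is removed, clipping the outline; the 26×20.5 cube at (-2.5, 15) partially overlaps it — only the 44.25 mm² overlap (of its 533.00 mm²) is removed, clipping the outline — 1 connected region; the r=5 cylinder at (4, 16) gives a regular 8-gon of circumradius 5 (constant along its height); Combining (union): the regions partially overlap (shared area 25.35 mm²), so overlapping operands fuse into one piece — 1 connected region. Overall, the cross-section is a single solid region. Island count = 1.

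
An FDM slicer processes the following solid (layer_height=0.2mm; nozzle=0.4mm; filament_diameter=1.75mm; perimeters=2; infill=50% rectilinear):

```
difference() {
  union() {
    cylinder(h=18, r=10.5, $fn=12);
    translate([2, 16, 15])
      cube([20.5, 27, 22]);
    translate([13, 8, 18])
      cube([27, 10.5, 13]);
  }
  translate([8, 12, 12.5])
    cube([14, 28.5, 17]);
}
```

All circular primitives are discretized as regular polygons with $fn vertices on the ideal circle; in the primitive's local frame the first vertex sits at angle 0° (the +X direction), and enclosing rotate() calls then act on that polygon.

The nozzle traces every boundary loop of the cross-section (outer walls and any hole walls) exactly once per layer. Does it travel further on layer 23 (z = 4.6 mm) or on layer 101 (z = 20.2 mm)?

layer 101 (z = 20.2 mm)

Layer 23 (z = 4.6): the cylinder: section is a regular 12-gon, circumradius r=10.5 (perimeter = 2·12·10.500·sin(180°/12) = 65.22 mm); the cube at (2, 16) is not intersected at this z (z outside [15, 37]); the cube at (13, 8) is not intersected at this z (z outside [18, 31]); Combining (union): only the r=10.5 cylinder is present, so the union is just that shape — boundary = 65.22 mm; the cube at (8, 12) is not intersected at this z (z outside [12.5, 29.5]); After the difference (first − rest): none of the subtracted shapes is present at this height, so the result so far is unchanged — boundary = 65.22 mm. So its perimeter = 65.22 mm. Layer 101 (z = 20.2): the cylinder is absent (z outside [0, 18]); the 20.5×27 cube at (2, 16) contributes its full rectangle (perimeter 95.00 mm); the cube at (13, 8) (footprint 27×10.5) is included at this height (perimeter 75.00 mm); Combining (union): the regions partially overlap (shared area 23.75 mm²), so the edge portions inside another operand are dropped and the merged outline is re-measured after clipping — boundary = 146.00 mm; the cube at (8, 12) is present — its section is the full 14×28.5 rectangle (perimeter 85.00 mm); Subtracting the remaining from the first: starting from the result so far, the 14×28.5 cube at (8, 12) partially overlaps it — only the 379.00 mm² overlap (of its 399.00 mm²) is removed, clipping the outline — boundary = 213.00 mm. So its perimeter = 213.00 mm. Layer 101 is larger (213.00 vs 65.22 mm).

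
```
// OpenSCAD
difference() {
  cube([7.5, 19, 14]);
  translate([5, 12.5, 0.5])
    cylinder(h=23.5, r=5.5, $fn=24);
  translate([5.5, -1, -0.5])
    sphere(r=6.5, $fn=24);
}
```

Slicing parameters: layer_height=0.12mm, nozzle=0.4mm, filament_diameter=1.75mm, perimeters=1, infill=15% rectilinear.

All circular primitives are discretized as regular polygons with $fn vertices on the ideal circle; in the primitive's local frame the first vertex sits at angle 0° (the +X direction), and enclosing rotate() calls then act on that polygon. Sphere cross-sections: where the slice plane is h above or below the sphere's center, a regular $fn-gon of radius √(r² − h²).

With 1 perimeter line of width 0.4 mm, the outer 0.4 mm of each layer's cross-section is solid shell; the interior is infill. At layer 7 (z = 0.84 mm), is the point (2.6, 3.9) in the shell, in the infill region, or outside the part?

At z = 0.84 mm: the cube (footprint 7.5×19) is included at this height; the r=5.5 cylinder at (5, 12.5) contributes a regular 24-gon of circumradius 5.5; the sphere at (5.5, -1): section is a regular 24-gon, circumradius = √(r²−h²) = √(6.5²−1.34²) = 6.360; Taking the first minus the rest: starting from the 7.5×19 cube, the r=5.5 cylinder at (5, 12.5) partially overlaps it — only the 71.93 mm² overlap (of its 93.95 mm²) is removed, clipping the outline; the r=6.5 sphere at (5.5, -1) partially overlaps it — only the 34.61 mm² overlap (of its 125.64 mm²) is removed, clipping the outline — 2 connected regions. Overall, the cross-section has 2 separate islands. The nearest boundary edge runs (2.32, 4.51)→(1.00, 3.50); distance from the point to it = 0.65 mm. The point is not inside any of the regions above, so it lies outside the cross-section (0.65 mm from the nearest boundary).

outside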